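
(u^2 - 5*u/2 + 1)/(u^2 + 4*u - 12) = (u - 1/2)/(u + 6)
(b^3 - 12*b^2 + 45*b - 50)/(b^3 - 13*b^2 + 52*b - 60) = (b - 5)/(b - 6)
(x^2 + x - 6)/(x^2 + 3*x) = (x - 2)/x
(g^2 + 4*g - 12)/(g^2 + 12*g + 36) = (g - 2)/(g + 6)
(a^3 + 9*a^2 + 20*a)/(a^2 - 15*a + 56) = a*(a^2 + 9*a + 20)/(a^2 - 15*a + 56)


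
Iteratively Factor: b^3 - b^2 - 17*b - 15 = (b + 3)*(b^2 - 4*b - 5) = (b - 5)*(b + 3)*(b + 1)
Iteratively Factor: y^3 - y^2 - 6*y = (y)*(y^2 - y - 6) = y*(y - 3)*(y + 2)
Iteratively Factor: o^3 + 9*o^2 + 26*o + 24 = (o + 4)*(o^2 + 5*o + 6) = (o + 3)*(o + 4)*(o + 2)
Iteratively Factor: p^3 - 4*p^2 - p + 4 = (p - 1)*(p^2 - 3*p - 4) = (p - 1)*(p + 1)*(p - 4)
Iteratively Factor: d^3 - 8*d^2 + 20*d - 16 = (d - 2)*(d^2 - 6*d + 8) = (d - 4)*(d - 2)*(d - 2)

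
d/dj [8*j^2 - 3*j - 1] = 16*j - 3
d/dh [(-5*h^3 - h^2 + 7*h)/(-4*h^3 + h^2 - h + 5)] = (-9*h^4 + 66*h^3 - 81*h^2 - 10*h + 35)/(16*h^6 - 8*h^5 + 9*h^4 - 42*h^3 + 11*h^2 - 10*h + 25)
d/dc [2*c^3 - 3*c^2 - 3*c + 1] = 6*c^2 - 6*c - 3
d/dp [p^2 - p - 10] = 2*p - 1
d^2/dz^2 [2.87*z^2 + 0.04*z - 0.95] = 5.74000000000000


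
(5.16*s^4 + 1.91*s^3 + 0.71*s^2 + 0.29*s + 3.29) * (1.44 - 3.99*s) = -20.5884*s^5 - 0.1905*s^4 - 0.0825*s^3 - 0.1347*s^2 - 12.7095*s + 4.7376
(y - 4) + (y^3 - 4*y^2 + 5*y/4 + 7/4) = y^3 - 4*y^2 + 9*y/4 - 9/4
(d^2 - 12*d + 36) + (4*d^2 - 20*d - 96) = 5*d^2 - 32*d - 60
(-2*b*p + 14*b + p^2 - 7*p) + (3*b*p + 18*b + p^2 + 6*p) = b*p + 32*b + 2*p^2 - p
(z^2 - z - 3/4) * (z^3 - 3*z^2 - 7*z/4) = z^5 - 4*z^4 + z^3/2 + 4*z^2 + 21*z/16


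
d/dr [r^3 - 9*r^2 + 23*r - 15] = 3*r^2 - 18*r + 23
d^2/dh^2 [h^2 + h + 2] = 2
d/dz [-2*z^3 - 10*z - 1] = -6*z^2 - 10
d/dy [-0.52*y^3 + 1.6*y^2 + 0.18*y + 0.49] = -1.56*y^2 + 3.2*y + 0.18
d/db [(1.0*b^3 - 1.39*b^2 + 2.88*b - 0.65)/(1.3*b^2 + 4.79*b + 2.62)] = (1.3*b^4 + 9.58*b^3 - 2.5421*b^2 - 5.5936*b + 10.6591)/(1.69*b^4 + 12.454*b^3 + 29.7561*b^2 + 25.0996*b + 6.8644)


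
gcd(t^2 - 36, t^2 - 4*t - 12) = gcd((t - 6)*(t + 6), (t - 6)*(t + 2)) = t - 6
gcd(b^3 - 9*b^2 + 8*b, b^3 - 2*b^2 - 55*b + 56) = b^2 - 9*b + 8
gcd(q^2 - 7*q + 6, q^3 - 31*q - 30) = q - 6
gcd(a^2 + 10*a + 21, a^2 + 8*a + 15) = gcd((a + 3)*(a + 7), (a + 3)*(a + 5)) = a + 3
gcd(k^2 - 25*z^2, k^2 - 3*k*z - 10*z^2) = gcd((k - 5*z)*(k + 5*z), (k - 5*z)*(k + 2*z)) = -k + 5*z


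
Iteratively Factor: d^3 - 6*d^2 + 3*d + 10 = (d - 2)*(d^2 - 4*d - 5) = (d - 5)*(d - 2)*(d + 1)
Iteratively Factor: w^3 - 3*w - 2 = (w + 1)*(w^2 - w - 2) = (w - 2)*(w + 1)*(w + 1)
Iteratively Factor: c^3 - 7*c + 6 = (c - 1)*(c^2 + c - 6) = (c - 2)*(c - 1)*(c + 3)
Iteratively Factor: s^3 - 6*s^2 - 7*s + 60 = (s + 3)*(s^2 - 9*s + 20) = (s - 4)*(s + 3)*(s - 5)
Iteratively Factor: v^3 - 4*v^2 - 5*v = (v - 5)*(v^2 + v) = v*(v - 5)*(v + 1)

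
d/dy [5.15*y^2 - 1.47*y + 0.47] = 10.3*y - 1.47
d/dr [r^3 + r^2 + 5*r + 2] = 3*r^2 + 2*r + 5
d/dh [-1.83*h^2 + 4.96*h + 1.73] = 4.96 - 3.66*h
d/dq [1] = 0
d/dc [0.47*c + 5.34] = 0.470000000000000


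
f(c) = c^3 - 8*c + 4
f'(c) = 3*c^2 - 8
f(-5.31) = -103.24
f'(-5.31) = 76.59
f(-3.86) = -22.63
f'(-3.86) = 36.70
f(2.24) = -2.68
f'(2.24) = 7.05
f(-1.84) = 12.49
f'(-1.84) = 2.16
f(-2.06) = 11.74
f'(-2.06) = 4.73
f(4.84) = 78.66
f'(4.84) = 62.28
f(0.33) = 1.40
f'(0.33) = -7.67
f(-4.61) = -57.09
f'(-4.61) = 55.76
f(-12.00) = -1628.00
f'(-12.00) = 424.00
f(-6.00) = -164.00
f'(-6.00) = 100.00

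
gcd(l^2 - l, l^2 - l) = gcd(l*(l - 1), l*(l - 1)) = l^2 - l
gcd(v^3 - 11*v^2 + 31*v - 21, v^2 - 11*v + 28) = v - 7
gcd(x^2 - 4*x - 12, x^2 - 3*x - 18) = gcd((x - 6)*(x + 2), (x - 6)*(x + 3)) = x - 6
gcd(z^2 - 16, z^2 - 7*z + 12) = z - 4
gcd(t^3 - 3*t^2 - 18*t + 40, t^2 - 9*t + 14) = t - 2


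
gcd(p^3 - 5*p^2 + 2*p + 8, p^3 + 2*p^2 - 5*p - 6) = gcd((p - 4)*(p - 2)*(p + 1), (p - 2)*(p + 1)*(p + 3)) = p^2 - p - 2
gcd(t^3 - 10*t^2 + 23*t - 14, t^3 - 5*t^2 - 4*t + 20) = t - 2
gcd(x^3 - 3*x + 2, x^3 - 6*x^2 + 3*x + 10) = 1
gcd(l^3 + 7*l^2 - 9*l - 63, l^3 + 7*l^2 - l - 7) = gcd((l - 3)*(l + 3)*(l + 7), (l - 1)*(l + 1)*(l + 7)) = l + 7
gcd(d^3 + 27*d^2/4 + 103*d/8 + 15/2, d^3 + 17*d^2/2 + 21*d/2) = d + 3/2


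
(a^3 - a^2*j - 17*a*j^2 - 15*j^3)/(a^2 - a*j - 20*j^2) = (a^2 + 4*a*j + 3*j^2)/(a + 4*j)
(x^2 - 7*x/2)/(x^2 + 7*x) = (x - 7/2)/(x + 7)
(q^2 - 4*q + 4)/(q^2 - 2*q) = (q - 2)/q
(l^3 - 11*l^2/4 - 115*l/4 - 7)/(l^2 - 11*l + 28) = (l^2 + 17*l/4 + 1)/(l - 4)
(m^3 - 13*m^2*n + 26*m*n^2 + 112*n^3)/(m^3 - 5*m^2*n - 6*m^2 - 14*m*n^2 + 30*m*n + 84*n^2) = (m - 8*n)/(m - 6)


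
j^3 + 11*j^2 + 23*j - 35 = (j - 1)*(j + 5)*(j + 7)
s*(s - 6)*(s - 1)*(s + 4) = s^4 - 3*s^3 - 22*s^2 + 24*s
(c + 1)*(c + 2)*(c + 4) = c^3 + 7*c^2 + 14*c + 8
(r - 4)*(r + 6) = r^2 + 2*r - 24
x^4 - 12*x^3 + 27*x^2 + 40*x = x*(x - 8)*(x - 5)*(x + 1)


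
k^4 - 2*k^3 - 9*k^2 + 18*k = k*(k - 3)*(k - 2)*(k + 3)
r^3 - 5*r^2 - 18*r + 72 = (r - 6)*(r - 3)*(r + 4)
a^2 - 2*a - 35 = (a - 7)*(a + 5)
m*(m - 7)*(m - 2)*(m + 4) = m^4 - 5*m^3 - 22*m^2 + 56*m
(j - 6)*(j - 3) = j^2 - 9*j + 18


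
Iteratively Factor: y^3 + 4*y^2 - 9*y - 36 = (y - 3)*(y^2 + 7*y + 12) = (y - 3)*(y + 3)*(y + 4)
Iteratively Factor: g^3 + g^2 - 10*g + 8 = (g - 2)*(g^2 + 3*g - 4) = (g - 2)*(g - 1)*(g + 4)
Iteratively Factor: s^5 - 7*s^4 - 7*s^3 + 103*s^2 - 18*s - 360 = (s - 4)*(s^4 - 3*s^3 - 19*s^2 + 27*s + 90) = (s - 4)*(s - 3)*(s^3 - 19*s - 30) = (s - 4)*(s - 3)*(s + 3)*(s^2 - 3*s - 10) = (s - 5)*(s - 4)*(s - 3)*(s + 3)*(s + 2)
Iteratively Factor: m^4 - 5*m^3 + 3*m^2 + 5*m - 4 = (m - 1)*(m^3 - 4*m^2 - m + 4) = (m - 1)^2*(m^2 - 3*m - 4) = (m - 1)^2*(m + 1)*(m - 4)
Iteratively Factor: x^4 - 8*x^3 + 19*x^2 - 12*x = (x - 4)*(x^3 - 4*x^2 + 3*x) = x*(x - 4)*(x^2 - 4*x + 3) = x*(x - 4)*(x - 3)*(x - 1)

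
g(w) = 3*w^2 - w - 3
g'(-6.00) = -37.00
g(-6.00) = 111.00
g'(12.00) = 71.00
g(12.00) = 417.00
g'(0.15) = -0.10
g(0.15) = -3.08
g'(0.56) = 2.36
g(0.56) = -2.62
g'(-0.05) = -1.30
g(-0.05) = -2.94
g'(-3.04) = -19.24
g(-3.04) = 27.76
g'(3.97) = 22.82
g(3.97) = 40.31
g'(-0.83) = -5.98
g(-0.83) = -0.10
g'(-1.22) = -8.32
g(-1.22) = 2.69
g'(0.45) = 1.70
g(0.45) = -2.84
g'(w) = 6*w - 1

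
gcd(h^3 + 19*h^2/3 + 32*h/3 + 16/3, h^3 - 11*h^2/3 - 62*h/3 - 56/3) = h + 4/3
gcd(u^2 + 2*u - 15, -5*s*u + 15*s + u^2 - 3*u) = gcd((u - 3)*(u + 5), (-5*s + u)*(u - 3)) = u - 3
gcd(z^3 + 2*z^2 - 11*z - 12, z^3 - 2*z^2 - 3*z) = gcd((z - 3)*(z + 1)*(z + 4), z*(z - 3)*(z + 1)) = z^2 - 2*z - 3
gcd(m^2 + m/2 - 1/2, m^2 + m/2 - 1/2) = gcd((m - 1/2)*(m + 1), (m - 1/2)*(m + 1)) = m^2 + m/2 - 1/2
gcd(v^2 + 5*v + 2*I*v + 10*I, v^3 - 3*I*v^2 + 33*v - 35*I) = 1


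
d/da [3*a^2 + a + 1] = 6*a + 1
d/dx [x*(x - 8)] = 2*x - 8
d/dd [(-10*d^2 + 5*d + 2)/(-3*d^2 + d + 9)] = (5*d^2 - 168*d + 43)/(9*d^4 - 6*d^3 - 53*d^2 + 18*d + 81)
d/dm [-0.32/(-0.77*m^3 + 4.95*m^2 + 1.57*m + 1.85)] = (-0.7392*m^2 + 3.168*m + 0.5024)/(-0.77*m^3 + 4.95*m^2 + 1.57*m + 1.85)^2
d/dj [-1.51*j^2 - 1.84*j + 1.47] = -3.02*j - 1.84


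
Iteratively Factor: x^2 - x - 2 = (x + 1)*(x - 2)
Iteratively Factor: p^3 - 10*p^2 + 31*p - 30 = (p - 3)*(p^2 - 7*p + 10) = (p - 3)*(p - 2)*(p - 5)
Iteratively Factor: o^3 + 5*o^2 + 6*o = (o + 2)*(o^2 + 3*o) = (o + 2)*(o + 3)*(o)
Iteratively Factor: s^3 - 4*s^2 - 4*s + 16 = (s + 2)*(s^2 - 6*s + 8) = (s - 4)*(s + 2)*(s - 2)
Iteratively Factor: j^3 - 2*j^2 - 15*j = (j)*(j^2 - 2*j - 15) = j*(j - 5)*(j + 3)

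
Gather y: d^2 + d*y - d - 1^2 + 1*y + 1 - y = d^2 + d*y - d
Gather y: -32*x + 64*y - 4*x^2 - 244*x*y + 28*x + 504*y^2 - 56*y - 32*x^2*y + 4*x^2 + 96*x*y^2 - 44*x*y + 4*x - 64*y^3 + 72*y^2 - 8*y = -64*y^3 + y^2*(96*x + 576) + y*(-32*x^2 - 288*x)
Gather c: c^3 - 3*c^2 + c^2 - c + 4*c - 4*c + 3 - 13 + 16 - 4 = c^3 - 2*c^2 - c + 2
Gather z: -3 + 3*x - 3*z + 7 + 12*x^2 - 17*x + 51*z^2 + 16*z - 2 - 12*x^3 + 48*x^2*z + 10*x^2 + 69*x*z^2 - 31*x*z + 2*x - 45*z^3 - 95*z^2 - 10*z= -12*x^3 + 22*x^2 - 12*x - 45*z^3 + z^2*(69*x - 44) + z*(48*x^2 - 31*x + 3) + 2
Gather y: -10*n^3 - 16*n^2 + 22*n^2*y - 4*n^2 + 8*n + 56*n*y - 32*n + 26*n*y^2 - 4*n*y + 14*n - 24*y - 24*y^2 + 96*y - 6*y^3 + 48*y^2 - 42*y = -10*n^3 - 20*n^2 - 10*n - 6*y^3 + y^2*(26*n + 24) + y*(22*n^2 + 52*n + 30)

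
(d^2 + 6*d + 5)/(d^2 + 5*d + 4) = (d + 5)/(d + 4)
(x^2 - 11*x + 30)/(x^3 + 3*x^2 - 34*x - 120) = (x - 5)/(x^2 + 9*x + 20)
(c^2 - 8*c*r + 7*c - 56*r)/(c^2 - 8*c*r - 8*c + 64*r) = (c + 7)/(c - 8)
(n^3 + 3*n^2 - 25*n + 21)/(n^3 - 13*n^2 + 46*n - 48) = (n^2 + 6*n - 7)/(n^2 - 10*n + 16)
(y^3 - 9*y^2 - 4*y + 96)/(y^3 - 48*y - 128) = (y^2 - y - 12)/(y^2 + 8*y + 16)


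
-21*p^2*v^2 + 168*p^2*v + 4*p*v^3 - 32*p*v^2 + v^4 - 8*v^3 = v*(-3*p + v)*(7*p + v)*(v - 8)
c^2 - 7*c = c*(c - 7)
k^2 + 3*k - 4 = (k - 1)*(k + 4)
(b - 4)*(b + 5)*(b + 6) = b^3 + 7*b^2 - 14*b - 120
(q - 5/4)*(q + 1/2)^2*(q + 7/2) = q^4 + 13*q^3/4 - 15*q^2/8 - 61*q/16 - 35/32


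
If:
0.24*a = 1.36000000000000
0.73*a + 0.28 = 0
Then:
No Solution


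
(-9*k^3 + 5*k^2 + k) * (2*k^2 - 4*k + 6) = -18*k^5 + 46*k^4 - 72*k^3 + 26*k^2 + 6*k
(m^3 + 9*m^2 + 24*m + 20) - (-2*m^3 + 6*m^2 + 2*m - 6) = 3*m^3 + 3*m^2 + 22*m + 26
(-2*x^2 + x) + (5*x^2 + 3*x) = 3*x^2 + 4*x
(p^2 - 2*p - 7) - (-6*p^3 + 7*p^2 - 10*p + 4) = 6*p^3 - 6*p^2 + 8*p - 11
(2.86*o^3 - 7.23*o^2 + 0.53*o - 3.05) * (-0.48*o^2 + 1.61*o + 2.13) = -1.3728*o^5 + 8.075*o^4 - 5.8029*o^3 - 13.0826*o^2 - 3.7816*o - 6.4965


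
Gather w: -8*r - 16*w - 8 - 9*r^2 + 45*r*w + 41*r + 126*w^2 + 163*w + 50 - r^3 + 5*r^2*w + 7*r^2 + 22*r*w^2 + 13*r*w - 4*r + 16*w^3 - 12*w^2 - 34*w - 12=-r^3 - 2*r^2 + 29*r + 16*w^3 + w^2*(22*r + 114) + w*(5*r^2 + 58*r + 113) + 30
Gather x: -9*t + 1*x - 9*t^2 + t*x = -9*t^2 - 9*t + x*(t + 1)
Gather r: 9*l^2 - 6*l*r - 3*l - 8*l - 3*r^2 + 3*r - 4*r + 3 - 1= 9*l^2 - 11*l - 3*r^2 + r*(-6*l - 1) + 2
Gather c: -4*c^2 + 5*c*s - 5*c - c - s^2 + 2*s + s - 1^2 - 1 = -4*c^2 + c*(5*s - 6) - s^2 + 3*s - 2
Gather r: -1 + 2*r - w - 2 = 2*r - w - 3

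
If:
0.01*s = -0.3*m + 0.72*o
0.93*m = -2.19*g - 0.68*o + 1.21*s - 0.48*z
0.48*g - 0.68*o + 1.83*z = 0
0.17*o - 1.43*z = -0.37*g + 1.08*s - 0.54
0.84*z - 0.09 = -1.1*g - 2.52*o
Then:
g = 4.27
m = -3.24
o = -1.30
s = 3.88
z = -1.60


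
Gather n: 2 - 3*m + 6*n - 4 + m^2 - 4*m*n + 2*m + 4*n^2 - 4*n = m^2 - m + 4*n^2 + n*(2 - 4*m) - 2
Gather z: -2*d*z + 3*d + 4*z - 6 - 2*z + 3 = 3*d + z*(2 - 2*d) - 3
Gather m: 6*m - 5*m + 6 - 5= m + 1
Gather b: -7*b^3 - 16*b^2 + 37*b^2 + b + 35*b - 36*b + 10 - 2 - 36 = -7*b^3 + 21*b^2 - 28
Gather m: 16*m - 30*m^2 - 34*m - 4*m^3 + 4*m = -4*m^3 - 30*m^2 - 14*m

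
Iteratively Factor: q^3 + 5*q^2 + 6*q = (q + 2)*(q^2 + 3*q) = q*(q + 2)*(q + 3)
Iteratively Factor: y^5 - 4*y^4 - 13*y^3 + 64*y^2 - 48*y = (y)*(y^4 - 4*y^3 - 13*y^2 + 64*y - 48) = y*(y + 4)*(y^3 - 8*y^2 + 19*y - 12) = y*(y - 3)*(y + 4)*(y^2 - 5*y + 4) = y*(y - 4)*(y - 3)*(y + 4)*(y - 1)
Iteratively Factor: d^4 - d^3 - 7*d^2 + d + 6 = (d - 1)*(d^3 - 7*d - 6) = (d - 1)*(d + 2)*(d^2 - 2*d - 3) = (d - 3)*(d - 1)*(d + 2)*(d + 1)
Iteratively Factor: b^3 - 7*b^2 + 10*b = (b)*(b^2 - 7*b + 10) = b*(b - 5)*(b - 2)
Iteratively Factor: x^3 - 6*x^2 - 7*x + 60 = (x - 5)*(x^2 - x - 12) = (x - 5)*(x + 3)*(x - 4)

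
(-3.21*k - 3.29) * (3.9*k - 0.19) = -12.519*k^2 - 12.2211*k + 0.6251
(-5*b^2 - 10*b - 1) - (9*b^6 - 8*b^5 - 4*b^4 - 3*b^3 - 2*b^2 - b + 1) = -9*b^6 + 8*b^5 + 4*b^4 + 3*b^3 - 3*b^2 - 9*b - 2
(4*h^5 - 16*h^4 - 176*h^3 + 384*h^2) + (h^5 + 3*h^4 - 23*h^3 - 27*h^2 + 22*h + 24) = 5*h^5 - 13*h^4 - 199*h^3 + 357*h^2 + 22*h + 24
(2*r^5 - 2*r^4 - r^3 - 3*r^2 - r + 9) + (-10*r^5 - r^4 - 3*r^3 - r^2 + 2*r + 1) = -8*r^5 - 3*r^4 - 4*r^3 - 4*r^2 + r + 10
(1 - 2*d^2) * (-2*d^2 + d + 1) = 4*d^4 - 2*d^3 - 4*d^2 + d + 1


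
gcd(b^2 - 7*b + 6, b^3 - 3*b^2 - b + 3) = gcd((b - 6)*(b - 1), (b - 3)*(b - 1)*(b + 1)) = b - 1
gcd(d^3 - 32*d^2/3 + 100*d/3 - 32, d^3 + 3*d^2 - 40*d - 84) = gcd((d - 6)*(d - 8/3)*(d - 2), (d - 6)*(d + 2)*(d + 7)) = d - 6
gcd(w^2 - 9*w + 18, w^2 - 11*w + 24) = w - 3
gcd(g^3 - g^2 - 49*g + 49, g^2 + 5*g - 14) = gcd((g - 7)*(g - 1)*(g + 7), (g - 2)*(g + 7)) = g + 7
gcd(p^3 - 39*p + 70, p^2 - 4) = p - 2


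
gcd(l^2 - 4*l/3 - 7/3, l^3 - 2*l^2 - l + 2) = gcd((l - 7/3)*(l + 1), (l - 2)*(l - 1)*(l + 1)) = l + 1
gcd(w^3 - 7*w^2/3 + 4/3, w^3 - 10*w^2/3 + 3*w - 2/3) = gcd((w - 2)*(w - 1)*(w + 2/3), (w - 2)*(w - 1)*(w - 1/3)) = w^2 - 3*w + 2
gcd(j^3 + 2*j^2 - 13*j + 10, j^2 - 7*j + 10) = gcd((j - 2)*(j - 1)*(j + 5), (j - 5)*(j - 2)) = j - 2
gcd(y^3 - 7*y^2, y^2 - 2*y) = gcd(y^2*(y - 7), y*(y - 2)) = y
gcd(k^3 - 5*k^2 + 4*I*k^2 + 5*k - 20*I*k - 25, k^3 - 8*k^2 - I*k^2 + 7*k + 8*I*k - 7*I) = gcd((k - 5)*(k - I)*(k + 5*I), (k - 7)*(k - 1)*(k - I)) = k - I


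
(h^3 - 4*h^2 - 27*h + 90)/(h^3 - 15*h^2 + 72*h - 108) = (h + 5)/(h - 6)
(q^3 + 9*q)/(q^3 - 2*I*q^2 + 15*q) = (q - 3*I)/(q - 5*I)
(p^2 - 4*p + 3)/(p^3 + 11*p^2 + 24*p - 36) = (p - 3)/(p^2 + 12*p + 36)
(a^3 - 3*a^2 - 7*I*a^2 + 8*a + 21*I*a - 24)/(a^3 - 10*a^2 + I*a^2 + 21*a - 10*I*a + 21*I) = (a - 8*I)/(a - 7)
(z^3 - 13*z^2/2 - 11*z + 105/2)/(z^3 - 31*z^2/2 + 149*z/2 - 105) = (z + 3)/(z - 6)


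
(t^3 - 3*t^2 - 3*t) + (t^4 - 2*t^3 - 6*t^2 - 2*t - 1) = t^4 - t^3 - 9*t^2 - 5*t - 1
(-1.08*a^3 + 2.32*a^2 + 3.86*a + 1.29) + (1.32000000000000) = -1.08*a^3 + 2.32*a^2 + 3.86*a + 2.61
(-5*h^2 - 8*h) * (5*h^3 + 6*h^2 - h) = -25*h^5 - 70*h^4 - 43*h^3 + 8*h^2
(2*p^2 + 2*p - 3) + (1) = 2*p^2 + 2*p - 2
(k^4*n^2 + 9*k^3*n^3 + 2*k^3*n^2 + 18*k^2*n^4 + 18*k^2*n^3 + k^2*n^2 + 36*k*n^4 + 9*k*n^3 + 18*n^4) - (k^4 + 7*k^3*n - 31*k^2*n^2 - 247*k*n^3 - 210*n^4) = k^4*n^2 - k^4 + 9*k^3*n^3 + 2*k^3*n^2 - 7*k^3*n + 18*k^2*n^4 + 18*k^2*n^3 + 32*k^2*n^2 + 36*k*n^4 + 256*k*n^3 + 228*n^4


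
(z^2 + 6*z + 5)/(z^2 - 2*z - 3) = (z + 5)/(z - 3)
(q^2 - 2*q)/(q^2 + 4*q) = (q - 2)/(q + 4)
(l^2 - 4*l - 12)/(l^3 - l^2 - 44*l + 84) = (l + 2)/(l^2 + 5*l - 14)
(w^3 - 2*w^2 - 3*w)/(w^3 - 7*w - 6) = w/(w + 2)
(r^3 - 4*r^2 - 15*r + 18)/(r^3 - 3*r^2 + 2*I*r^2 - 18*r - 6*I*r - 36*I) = (r - 1)/(r + 2*I)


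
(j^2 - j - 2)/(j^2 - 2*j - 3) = (j - 2)/(j - 3)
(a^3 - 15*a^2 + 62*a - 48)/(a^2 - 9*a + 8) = a - 6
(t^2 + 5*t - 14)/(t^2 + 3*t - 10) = (t + 7)/(t + 5)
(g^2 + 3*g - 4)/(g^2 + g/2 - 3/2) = 2*(g + 4)/(2*g + 3)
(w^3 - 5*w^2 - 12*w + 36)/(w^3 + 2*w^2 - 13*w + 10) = (w^2 - 3*w - 18)/(w^2 + 4*w - 5)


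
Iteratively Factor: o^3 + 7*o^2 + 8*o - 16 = (o + 4)*(o^2 + 3*o - 4) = (o + 4)^2*(o - 1)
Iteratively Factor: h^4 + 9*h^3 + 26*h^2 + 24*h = (h + 3)*(h^3 + 6*h^2 + 8*h) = h*(h + 3)*(h^2 + 6*h + 8) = h*(h + 3)*(h + 4)*(h + 2)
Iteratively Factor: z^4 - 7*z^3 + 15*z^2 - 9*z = (z - 1)*(z^3 - 6*z^2 + 9*z) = (z - 3)*(z - 1)*(z^2 - 3*z) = z*(z - 3)*(z - 1)*(z - 3)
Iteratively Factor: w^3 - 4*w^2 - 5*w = (w - 5)*(w^2 + w) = w*(w - 5)*(w + 1)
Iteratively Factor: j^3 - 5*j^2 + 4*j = (j - 4)*(j^2 - j) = j*(j - 4)*(j - 1)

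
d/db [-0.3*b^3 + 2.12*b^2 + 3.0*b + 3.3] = -0.9*b^2 + 4.24*b + 3.0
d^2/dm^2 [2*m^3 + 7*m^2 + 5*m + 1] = 12*m + 14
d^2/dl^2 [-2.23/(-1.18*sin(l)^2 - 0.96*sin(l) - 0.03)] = (-12.420208*sin(l)^4 - 7.578432*sin(l)^3 + 16.890912*sin(l)^2 + 15.221088*sin(l) + 3.952452)/(1.18*sin(l)^2 + 0.96*sin(l) + 0.03)^3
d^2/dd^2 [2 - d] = 0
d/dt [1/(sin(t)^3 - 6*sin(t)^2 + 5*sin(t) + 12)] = (-3*sin(t)^2 + 12*sin(t) - 5)*cos(t)/(sin(t)^3 - 6*sin(t)^2 + 5*sin(t) + 12)^2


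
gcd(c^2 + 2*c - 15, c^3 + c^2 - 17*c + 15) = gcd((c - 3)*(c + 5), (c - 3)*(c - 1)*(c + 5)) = c^2 + 2*c - 15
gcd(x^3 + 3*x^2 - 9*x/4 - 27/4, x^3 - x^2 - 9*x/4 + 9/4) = x^2 - 9/4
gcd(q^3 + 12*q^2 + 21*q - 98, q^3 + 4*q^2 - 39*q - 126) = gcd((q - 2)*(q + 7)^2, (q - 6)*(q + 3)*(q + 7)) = q + 7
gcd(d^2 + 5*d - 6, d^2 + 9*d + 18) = d + 6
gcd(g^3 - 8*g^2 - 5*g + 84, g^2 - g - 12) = g^2 - g - 12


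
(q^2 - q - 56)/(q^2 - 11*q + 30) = (q^2 - q - 56)/(q^2 - 11*q + 30)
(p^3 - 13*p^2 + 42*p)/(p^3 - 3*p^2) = (p^2 - 13*p + 42)/(p*(p - 3))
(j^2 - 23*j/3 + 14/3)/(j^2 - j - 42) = (j - 2/3)/(j + 6)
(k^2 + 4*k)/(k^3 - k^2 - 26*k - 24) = k/(k^2 - 5*k - 6)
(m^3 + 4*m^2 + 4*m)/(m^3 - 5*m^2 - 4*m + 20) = m*(m + 2)/(m^2 - 7*m + 10)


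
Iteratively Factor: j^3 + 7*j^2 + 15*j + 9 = (j + 3)*(j^2 + 4*j + 3) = (j + 1)*(j + 3)*(j + 3)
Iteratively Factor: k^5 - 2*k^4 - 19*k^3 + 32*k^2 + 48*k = (k - 4)*(k^4 + 2*k^3 - 11*k^2 - 12*k) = (k - 4)*(k + 1)*(k^3 + k^2 - 12*k) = k*(k - 4)*(k + 1)*(k^2 + k - 12) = k*(k - 4)*(k + 1)*(k + 4)*(k - 3)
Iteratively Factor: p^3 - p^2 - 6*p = (p - 3)*(p^2 + 2*p) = (p - 3)*(p + 2)*(p)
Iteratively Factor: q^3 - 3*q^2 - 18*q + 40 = (q - 5)*(q^2 + 2*q - 8) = (q - 5)*(q + 4)*(q - 2)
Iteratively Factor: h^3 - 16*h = (h - 4)*(h^2 + 4*h) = h*(h - 4)*(h + 4)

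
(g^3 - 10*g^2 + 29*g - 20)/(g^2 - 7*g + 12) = (g^2 - 6*g + 5)/(g - 3)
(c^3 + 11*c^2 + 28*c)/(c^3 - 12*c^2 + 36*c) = (c^2 + 11*c + 28)/(c^2 - 12*c + 36)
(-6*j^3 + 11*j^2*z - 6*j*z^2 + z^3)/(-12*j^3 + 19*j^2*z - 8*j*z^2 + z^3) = (-2*j + z)/(-4*j + z)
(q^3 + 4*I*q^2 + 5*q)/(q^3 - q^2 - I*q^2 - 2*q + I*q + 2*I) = q*(q + 5*I)/(q^2 - q - 2)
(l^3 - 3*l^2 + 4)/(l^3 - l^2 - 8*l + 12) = (l + 1)/(l + 3)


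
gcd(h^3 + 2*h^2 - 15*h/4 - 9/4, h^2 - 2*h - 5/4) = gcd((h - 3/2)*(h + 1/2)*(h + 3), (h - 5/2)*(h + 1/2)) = h + 1/2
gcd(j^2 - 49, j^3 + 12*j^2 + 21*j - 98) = j + 7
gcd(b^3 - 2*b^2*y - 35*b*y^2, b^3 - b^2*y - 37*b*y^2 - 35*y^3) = -b^2 + 2*b*y + 35*y^2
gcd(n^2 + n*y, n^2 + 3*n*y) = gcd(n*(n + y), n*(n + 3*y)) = n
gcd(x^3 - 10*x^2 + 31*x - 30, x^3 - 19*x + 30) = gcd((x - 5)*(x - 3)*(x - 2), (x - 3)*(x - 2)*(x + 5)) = x^2 - 5*x + 6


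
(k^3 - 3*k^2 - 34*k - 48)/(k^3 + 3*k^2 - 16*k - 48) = (k^2 - 6*k - 16)/(k^2 - 16)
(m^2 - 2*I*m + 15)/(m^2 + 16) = (m^2 - 2*I*m + 15)/(m^2 + 16)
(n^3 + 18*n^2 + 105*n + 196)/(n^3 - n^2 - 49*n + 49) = (n^2 + 11*n + 28)/(n^2 - 8*n + 7)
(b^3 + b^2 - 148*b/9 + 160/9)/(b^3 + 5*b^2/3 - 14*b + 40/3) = (b - 8/3)/(b - 2)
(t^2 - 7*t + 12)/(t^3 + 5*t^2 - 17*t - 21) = (t - 4)/(t^2 + 8*t + 7)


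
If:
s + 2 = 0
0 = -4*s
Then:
No Solution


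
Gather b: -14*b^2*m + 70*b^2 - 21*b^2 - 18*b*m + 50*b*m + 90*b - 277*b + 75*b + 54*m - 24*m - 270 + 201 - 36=b^2*(49 - 14*m) + b*(32*m - 112) + 30*m - 105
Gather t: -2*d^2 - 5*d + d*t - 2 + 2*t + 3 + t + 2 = -2*d^2 - 5*d + t*(d + 3) + 3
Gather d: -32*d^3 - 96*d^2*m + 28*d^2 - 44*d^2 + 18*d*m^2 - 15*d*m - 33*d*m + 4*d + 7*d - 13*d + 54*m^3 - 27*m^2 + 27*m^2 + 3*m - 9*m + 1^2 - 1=-32*d^3 + d^2*(-96*m - 16) + d*(18*m^2 - 48*m - 2) + 54*m^3 - 6*m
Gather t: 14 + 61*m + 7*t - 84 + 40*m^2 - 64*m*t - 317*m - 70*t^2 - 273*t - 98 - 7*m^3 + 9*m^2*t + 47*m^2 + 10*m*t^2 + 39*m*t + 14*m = -7*m^3 + 87*m^2 - 242*m + t^2*(10*m - 70) + t*(9*m^2 - 25*m - 266) - 168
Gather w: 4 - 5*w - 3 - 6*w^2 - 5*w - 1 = -6*w^2 - 10*w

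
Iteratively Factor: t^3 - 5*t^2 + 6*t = (t - 3)*(t^2 - 2*t) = (t - 3)*(t - 2)*(t)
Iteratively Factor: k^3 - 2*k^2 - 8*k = (k - 4)*(k^2 + 2*k) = (k - 4)*(k + 2)*(k)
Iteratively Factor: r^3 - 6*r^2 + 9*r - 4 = (r - 1)*(r^2 - 5*r + 4) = (r - 4)*(r - 1)*(r - 1)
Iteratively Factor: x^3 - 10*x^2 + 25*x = (x - 5)*(x^2 - 5*x) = (x - 5)^2*(x)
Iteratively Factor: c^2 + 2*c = (c)*(c + 2)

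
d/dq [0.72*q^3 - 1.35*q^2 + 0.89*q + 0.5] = 2.16*q^2 - 2.7*q + 0.89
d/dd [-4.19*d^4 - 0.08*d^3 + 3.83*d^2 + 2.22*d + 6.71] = -16.76*d^3 - 0.24*d^2 + 7.66*d + 2.22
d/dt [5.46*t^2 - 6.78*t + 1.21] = 10.92*t - 6.78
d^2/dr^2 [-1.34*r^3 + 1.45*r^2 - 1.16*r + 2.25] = 2.9 - 8.04*r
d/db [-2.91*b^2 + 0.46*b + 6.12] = 0.46 - 5.82*b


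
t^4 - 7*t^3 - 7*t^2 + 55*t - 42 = (t - 7)*(t - 2)*(t - 1)*(t + 3)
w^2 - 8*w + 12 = (w - 6)*(w - 2)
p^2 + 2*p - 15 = (p - 3)*(p + 5)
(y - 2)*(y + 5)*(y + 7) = y^3 + 10*y^2 + 11*y - 70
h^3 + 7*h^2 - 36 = (h - 2)*(h + 3)*(h + 6)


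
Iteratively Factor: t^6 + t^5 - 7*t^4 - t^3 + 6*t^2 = (t)*(t^5 + t^4 - 7*t^3 - t^2 + 6*t) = t*(t + 1)*(t^4 - 7*t^2 + 6*t) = t*(t + 1)*(t + 3)*(t^3 - 3*t^2 + 2*t) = t^2*(t + 1)*(t + 3)*(t^2 - 3*t + 2) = t^2*(t - 1)*(t + 1)*(t + 3)*(t - 2)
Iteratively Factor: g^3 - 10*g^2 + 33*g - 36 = (g - 3)*(g^2 - 7*g + 12) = (g - 3)^2*(g - 4)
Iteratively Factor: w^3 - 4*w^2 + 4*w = (w)*(w^2 - 4*w + 4) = w*(w - 2)*(w - 2)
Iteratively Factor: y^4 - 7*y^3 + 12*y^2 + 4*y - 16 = (y - 4)*(y^3 - 3*y^2 + 4) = (y - 4)*(y + 1)*(y^2 - 4*y + 4) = (y - 4)*(y - 2)*(y + 1)*(y - 2)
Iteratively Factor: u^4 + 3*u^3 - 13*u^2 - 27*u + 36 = (u - 3)*(u^3 + 6*u^2 + 5*u - 12) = (u - 3)*(u - 1)*(u^2 + 7*u + 12) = (u - 3)*(u - 1)*(u + 4)*(u + 3)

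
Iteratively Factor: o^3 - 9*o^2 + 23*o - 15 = (o - 3)*(o^2 - 6*o + 5) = (o - 3)*(o - 1)*(o - 5)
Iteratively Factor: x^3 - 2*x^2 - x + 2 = (x + 1)*(x^2 - 3*x + 2) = (x - 1)*(x + 1)*(x - 2)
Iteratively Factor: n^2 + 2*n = (n + 2)*(n)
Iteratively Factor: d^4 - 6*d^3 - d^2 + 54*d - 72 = (d - 3)*(d^3 - 3*d^2 - 10*d + 24) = (d - 3)*(d + 3)*(d^2 - 6*d + 8) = (d - 3)*(d - 2)*(d + 3)*(d - 4)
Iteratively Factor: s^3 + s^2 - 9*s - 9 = (s + 3)*(s^2 - 2*s - 3) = (s - 3)*(s + 3)*(s + 1)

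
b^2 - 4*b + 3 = (b - 3)*(b - 1)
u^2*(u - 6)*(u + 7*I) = u^4 - 6*u^3 + 7*I*u^3 - 42*I*u^2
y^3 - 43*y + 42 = (y - 6)*(y - 1)*(y + 7)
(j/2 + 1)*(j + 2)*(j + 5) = j^3/2 + 9*j^2/2 + 12*j + 10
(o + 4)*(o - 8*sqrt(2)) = o^2 - 8*sqrt(2)*o + 4*o - 32*sqrt(2)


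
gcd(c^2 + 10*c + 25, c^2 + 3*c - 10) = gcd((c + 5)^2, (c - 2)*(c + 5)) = c + 5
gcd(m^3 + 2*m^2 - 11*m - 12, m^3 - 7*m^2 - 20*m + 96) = m^2 + m - 12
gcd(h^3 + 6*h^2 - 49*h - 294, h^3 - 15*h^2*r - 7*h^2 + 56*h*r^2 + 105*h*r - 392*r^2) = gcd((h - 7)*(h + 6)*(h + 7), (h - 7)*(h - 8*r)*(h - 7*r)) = h - 7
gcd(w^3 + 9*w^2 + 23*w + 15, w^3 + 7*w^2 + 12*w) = w + 3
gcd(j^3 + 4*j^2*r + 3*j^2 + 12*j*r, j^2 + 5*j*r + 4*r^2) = j + 4*r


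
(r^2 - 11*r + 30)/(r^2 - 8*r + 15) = (r - 6)/(r - 3)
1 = 1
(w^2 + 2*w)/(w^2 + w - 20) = w*(w + 2)/(w^2 + w - 20)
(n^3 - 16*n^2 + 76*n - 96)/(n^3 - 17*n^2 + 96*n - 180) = (n^2 - 10*n + 16)/(n^2 - 11*n + 30)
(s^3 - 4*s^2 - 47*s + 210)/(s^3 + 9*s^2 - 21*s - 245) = (s - 6)/(s + 7)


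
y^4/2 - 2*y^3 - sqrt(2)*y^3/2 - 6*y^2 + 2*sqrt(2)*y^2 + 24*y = y*(y/2 + sqrt(2))*(y - 4)*(y - 3*sqrt(2))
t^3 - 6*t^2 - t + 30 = (t - 5)*(t - 3)*(t + 2)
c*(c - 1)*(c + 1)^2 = c^4 + c^3 - c^2 - c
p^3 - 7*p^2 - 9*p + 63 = (p - 7)*(p - 3)*(p + 3)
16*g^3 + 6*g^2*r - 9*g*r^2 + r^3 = (-8*g + r)*(-2*g + r)*(g + r)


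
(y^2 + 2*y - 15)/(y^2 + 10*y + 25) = (y - 3)/(y + 5)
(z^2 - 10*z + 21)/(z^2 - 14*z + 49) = (z - 3)/(z - 7)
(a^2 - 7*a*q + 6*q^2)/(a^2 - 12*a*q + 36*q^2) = (-a + q)/(-a + 6*q)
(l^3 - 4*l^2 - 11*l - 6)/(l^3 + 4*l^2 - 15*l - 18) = (l^2 - 5*l - 6)/(l^2 + 3*l - 18)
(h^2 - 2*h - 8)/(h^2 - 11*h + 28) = (h + 2)/(h - 7)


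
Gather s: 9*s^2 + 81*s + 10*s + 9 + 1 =9*s^2 + 91*s + 10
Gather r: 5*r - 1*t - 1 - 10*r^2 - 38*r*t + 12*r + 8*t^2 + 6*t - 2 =-10*r^2 + r*(17 - 38*t) + 8*t^2 + 5*t - 3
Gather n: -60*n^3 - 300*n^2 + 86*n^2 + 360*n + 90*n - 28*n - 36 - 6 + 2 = -60*n^3 - 214*n^2 + 422*n - 40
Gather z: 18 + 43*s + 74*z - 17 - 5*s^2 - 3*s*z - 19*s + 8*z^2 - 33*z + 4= -5*s^2 + 24*s + 8*z^2 + z*(41 - 3*s) + 5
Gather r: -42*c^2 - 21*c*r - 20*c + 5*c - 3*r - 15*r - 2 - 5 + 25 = -42*c^2 - 15*c + r*(-21*c - 18) + 18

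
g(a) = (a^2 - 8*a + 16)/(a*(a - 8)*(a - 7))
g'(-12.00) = 0.00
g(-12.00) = -0.06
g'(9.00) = -1.68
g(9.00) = 1.39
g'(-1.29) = -0.18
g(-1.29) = -0.28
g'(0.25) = -4.58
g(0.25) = 1.08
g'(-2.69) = -0.04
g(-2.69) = -0.16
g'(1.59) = -0.12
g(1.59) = 0.11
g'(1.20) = -0.20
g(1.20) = 0.17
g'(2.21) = -0.06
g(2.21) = 0.05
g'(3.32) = -0.02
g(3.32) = 0.01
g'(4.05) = 0.00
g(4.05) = 0.00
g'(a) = (2*a - 8)/(a*(a - 8)*(a - 7)) - (a^2 - 8*a + 16)/(a*(a - 8)*(a - 7)^2) - (a^2 - 8*a + 16)/(a*(a - 8)^2*(a - 7)) - (a^2 - 8*a + 16)/(a^2*(a - 8)*(a - 7)) = (-a^4 + 16*a^3 - 112*a^2 + 480*a - 896)/(a^2*(a^4 - 30*a^3 + 337*a^2 - 1680*a + 3136))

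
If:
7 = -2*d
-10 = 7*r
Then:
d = -7/2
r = -10/7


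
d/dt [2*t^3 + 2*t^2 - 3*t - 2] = 6*t^2 + 4*t - 3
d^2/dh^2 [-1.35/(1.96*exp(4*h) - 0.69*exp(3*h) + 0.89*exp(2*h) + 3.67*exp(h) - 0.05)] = (-1.35*(7.84*exp(3*h) - 2.07*exp(2*h) + 1.78*exp(h) + 3.67)*(15.68*exp(3*h) - 4.14*exp(2*h) + 3.56*exp(h) + 7.34)*exp(h) + (42.336*exp(3*h) - 8.3835*exp(2*h) + 4.806*exp(h) + 4.9545)*(1.96*exp(4*h) - 0.69*exp(3*h) + 0.89*exp(2*h) + 3.67*exp(h) - 0.05))*exp(h)/(1.96*exp(4*h) - 0.69*exp(3*h) + 0.89*exp(2*h) + 3.67*exp(h) - 0.05)^3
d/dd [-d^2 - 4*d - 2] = -2*d - 4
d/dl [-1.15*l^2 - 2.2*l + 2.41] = -2.3*l - 2.2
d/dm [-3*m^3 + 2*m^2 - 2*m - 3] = -9*m^2 + 4*m - 2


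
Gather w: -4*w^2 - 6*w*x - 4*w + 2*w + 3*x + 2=-4*w^2 + w*(-6*x - 2) + 3*x + 2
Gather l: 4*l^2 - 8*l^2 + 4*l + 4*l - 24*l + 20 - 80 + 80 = -4*l^2 - 16*l + 20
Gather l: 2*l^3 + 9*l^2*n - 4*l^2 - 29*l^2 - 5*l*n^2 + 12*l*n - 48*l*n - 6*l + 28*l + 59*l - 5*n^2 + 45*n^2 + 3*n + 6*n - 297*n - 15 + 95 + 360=2*l^3 + l^2*(9*n - 33) + l*(-5*n^2 - 36*n + 81) + 40*n^2 - 288*n + 440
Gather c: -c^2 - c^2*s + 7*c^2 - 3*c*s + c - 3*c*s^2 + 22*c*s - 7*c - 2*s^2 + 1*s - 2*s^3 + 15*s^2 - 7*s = c^2*(6 - s) + c*(-3*s^2 + 19*s - 6) - 2*s^3 + 13*s^2 - 6*s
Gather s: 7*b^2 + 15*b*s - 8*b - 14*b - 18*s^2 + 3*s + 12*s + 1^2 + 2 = 7*b^2 - 22*b - 18*s^2 + s*(15*b + 15) + 3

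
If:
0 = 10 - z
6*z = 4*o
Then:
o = 15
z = 10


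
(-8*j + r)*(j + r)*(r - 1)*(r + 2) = -8*j^2*r^2 - 8*j^2*r + 16*j^2 - 7*j*r^3 - 7*j*r^2 + 14*j*r + r^4 + r^3 - 2*r^2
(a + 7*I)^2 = a^2 + 14*I*a - 49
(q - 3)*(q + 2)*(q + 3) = q^3 + 2*q^2 - 9*q - 18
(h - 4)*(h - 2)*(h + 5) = h^3 - h^2 - 22*h + 40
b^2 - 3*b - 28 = (b - 7)*(b + 4)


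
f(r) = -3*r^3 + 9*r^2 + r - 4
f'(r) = -9*r^2 + 18*r + 1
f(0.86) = 1.61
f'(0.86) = 9.82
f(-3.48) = 227.95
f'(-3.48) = -170.63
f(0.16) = -3.62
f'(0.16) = 3.65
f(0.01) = -3.99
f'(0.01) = 1.18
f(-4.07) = 343.27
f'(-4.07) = -221.34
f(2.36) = 9.05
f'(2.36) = -6.65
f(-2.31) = 78.69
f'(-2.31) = -88.60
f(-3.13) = 173.03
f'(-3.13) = -143.51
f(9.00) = -1453.00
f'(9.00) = -566.00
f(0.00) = -4.00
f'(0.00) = 1.00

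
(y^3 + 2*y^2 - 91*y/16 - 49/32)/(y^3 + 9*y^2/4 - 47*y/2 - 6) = (8*y^2 + 14*y - 49)/(8*(y^2 + 2*y - 24))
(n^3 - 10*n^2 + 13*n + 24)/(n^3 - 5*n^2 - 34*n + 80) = (n^2 - 2*n - 3)/(n^2 + 3*n - 10)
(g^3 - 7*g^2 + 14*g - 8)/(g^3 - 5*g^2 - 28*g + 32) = (g^2 - 6*g + 8)/(g^2 - 4*g - 32)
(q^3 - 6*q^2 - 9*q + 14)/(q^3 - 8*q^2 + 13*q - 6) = (q^2 - 5*q - 14)/(q^2 - 7*q + 6)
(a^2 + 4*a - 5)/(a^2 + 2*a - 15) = (a - 1)/(a - 3)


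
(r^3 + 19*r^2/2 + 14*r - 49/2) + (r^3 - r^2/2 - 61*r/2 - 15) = 2*r^3 + 9*r^2 - 33*r/2 - 79/2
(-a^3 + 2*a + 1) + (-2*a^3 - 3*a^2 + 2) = -3*a^3 - 3*a^2 + 2*a + 3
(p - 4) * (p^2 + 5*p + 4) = p^3 + p^2 - 16*p - 16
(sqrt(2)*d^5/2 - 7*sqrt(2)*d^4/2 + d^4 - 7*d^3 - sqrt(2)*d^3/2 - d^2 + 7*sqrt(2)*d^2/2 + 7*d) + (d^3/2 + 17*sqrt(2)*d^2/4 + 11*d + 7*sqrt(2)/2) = sqrt(2)*d^5/2 - 7*sqrt(2)*d^4/2 + d^4 - 13*d^3/2 - sqrt(2)*d^3/2 - d^2 + 31*sqrt(2)*d^2/4 + 18*d + 7*sqrt(2)/2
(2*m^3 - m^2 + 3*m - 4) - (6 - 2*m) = 2*m^3 - m^2 + 5*m - 10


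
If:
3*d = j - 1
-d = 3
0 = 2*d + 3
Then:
No Solution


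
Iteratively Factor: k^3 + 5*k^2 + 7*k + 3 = (k + 1)*(k^2 + 4*k + 3) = (k + 1)^2*(k + 3)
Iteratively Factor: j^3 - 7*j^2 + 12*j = (j - 3)*(j^2 - 4*j) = (j - 4)*(j - 3)*(j)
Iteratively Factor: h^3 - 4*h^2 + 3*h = (h)*(h^2 - 4*h + 3) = h*(h - 3)*(h - 1)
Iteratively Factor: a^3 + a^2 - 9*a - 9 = (a + 3)*(a^2 - 2*a - 3) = (a - 3)*(a + 3)*(a + 1)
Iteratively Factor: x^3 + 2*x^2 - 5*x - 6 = (x + 3)*(x^2 - x - 2) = (x - 2)*(x + 3)*(x + 1)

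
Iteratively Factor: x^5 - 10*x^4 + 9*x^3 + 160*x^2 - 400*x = (x - 5)*(x^4 - 5*x^3 - 16*x^2 + 80*x) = (x - 5)^2*(x^3 - 16*x) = (x - 5)^2*(x + 4)*(x^2 - 4*x) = (x - 5)^2*(x - 4)*(x + 4)*(x)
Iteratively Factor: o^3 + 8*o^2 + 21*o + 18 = (o + 3)*(o^2 + 5*o + 6) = (o + 3)^2*(o + 2)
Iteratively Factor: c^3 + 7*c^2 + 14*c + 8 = (c + 1)*(c^2 + 6*c + 8) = (c + 1)*(c + 2)*(c + 4)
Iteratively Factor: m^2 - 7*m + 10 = (m - 5)*(m - 2)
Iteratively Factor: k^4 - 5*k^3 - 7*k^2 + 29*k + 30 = (k - 5)*(k^3 - 7*k - 6) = (k - 5)*(k + 1)*(k^2 - k - 6) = (k - 5)*(k + 1)*(k + 2)*(k - 3)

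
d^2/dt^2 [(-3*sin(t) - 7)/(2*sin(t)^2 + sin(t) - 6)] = (12*sin(t)^5 + 106*sin(t)^4 + 234*sin(t)^3 + 193*sin(t)^2 - 150*sin(t) - 218)/(sin(t) - cos(2*t) - 5)^3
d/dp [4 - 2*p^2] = -4*p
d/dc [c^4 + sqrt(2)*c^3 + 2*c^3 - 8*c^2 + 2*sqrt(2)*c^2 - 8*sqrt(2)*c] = 4*c^3 + 3*sqrt(2)*c^2 + 6*c^2 - 16*c + 4*sqrt(2)*c - 8*sqrt(2)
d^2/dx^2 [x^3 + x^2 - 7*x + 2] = 6*x + 2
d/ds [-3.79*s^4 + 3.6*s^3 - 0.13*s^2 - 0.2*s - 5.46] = -15.16*s^3 + 10.8*s^2 - 0.26*s - 0.2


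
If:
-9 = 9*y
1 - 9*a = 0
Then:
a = 1/9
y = -1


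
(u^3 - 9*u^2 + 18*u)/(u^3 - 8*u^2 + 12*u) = (u - 3)/(u - 2)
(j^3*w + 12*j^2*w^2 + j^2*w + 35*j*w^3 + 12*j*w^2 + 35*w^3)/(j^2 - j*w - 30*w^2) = w*(-j^2 - 7*j*w - j - 7*w)/(-j + 6*w)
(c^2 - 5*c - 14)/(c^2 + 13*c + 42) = (c^2 - 5*c - 14)/(c^2 + 13*c + 42)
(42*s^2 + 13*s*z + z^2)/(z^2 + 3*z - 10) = (42*s^2 + 13*s*z + z^2)/(z^2 + 3*z - 10)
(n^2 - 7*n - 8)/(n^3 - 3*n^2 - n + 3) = (n - 8)/(n^2 - 4*n + 3)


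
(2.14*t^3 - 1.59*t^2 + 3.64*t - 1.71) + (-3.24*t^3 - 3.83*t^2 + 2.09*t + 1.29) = -1.1*t^3 - 5.42*t^2 + 5.73*t - 0.42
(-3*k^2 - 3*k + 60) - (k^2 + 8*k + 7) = -4*k^2 - 11*k + 53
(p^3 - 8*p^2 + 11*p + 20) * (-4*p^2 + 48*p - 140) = -4*p^5 + 80*p^4 - 568*p^3 + 1568*p^2 - 580*p - 2800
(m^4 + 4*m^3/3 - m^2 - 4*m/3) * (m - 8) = m^5 - 20*m^4/3 - 35*m^3/3 + 20*m^2/3 + 32*m/3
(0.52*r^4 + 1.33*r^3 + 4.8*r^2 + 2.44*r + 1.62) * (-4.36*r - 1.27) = -2.2672*r^5 - 6.4592*r^4 - 22.6171*r^3 - 16.7344*r^2 - 10.162*r - 2.0574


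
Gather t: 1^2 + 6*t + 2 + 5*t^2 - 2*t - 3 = 5*t^2 + 4*t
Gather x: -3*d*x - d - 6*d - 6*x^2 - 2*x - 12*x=-7*d - 6*x^2 + x*(-3*d - 14)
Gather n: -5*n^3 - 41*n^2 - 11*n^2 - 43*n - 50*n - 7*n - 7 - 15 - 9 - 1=-5*n^3 - 52*n^2 - 100*n - 32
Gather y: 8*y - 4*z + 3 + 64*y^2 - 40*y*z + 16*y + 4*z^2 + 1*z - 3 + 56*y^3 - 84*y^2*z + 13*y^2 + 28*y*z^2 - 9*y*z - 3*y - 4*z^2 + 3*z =56*y^3 + y^2*(77 - 84*z) + y*(28*z^2 - 49*z + 21)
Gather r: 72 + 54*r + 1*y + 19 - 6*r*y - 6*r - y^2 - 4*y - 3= r*(48 - 6*y) - y^2 - 3*y + 88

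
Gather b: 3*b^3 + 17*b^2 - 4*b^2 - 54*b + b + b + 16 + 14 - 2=3*b^3 + 13*b^2 - 52*b + 28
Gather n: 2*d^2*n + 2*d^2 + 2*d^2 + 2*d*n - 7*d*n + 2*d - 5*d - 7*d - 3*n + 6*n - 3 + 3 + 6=4*d^2 - 10*d + n*(2*d^2 - 5*d + 3) + 6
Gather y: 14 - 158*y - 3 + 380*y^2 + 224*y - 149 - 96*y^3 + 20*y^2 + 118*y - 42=-96*y^3 + 400*y^2 + 184*y - 180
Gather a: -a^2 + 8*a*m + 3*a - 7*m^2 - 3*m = -a^2 + a*(8*m + 3) - 7*m^2 - 3*m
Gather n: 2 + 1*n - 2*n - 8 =-n - 6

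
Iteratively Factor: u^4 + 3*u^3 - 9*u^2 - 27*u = (u + 3)*(u^3 - 9*u) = (u + 3)^2*(u^2 - 3*u) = u*(u + 3)^2*(u - 3)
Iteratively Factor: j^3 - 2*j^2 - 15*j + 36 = (j - 3)*(j^2 + j - 12) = (j - 3)*(j + 4)*(j - 3)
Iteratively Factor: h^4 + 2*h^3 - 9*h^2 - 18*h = (h)*(h^3 + 2*h^2 - 9*h - 18) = h*(h - 3)*(h^2 + 5*h + 6) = h*(h - 3)*(h + 3)*(h + 2)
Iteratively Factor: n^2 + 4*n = (n + 4)*(n)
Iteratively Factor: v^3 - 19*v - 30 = (v - 5)*(v^2 + 5*v + 6) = (v - 5)*(v + 2)*(v + 3)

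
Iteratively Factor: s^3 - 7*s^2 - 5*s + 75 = (s - 5)*(s^2 - 2*s - 15) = (s - 5)^2*(s + 3)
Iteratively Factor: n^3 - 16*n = (n)*(n^2 - 16) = n*(n - 4)*(n + 4)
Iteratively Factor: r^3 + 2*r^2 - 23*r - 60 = (r + 4)*(r^2 - 2*r - 15) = (r + 3)*(r + 4)*(r - 5)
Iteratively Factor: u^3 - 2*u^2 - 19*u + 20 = (u - 1)*(u^2 - u - 20) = (u - 5)*(u - 1)*(u + 4)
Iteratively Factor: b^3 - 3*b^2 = (b)*(b^2 - 3*b) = b*(b - 3)*(b)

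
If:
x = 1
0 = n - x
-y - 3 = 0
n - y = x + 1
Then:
No Solution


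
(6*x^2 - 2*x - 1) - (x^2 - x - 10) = 5*x^2 - x + 9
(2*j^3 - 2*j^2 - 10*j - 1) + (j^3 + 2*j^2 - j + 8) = 3*j^3 - 11*j + 7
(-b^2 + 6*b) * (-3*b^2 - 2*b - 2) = 3*b^4 - 16*b^3 - 10*b^2 - 12*b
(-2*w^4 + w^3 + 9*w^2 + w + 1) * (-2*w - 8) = 4*w^5 + 14*w^4 - 26*w^3 - 74*w^2 - 10*w - 8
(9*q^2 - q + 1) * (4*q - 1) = 36*q^3 - 13*q^2 + 5*q - 1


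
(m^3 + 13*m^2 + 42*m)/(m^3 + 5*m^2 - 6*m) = (m + 7)/(m - 1)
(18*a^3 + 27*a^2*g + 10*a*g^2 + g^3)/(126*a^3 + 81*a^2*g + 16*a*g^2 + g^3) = (a + g)/(7*a + g)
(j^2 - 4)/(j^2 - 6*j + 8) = (j + 2)/(j - 4)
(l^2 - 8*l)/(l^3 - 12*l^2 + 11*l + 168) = l/(l^2 - 4*l - 21)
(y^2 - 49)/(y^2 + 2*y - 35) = (y - 7)/(y - 5)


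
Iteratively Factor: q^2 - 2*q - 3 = (q - 3)*(q + 1)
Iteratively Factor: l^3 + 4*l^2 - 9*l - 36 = (l - 3)*(l^2 + 7*l + 12) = (l - 3)*(l + 4)*(l + 3)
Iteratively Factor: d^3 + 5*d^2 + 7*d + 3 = (d + 1)*(d^2 + 4*d + 3) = (d + 1)*(d + 3)*(d + 1)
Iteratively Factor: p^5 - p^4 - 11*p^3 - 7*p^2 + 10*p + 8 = (p - 4)*(p^4 + 3*p^3 + p^2 - 3*p - 2) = (p - 4)*(p + 2)*(p^3 + p^2 - p - 1) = (p - 4)*(p + 1)*(p + 2)*(p^2 - 1) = (p - 4)*(p + 1)^2*(p + 2)*(p - 1)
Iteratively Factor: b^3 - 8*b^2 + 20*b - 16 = (b - 2)*(b^2 - 6*b + 8) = (b - 2)^2*(b - 4)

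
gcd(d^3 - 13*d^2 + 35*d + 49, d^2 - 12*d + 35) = d - 7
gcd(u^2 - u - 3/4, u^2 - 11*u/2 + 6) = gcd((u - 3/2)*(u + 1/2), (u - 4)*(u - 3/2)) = u - 3/2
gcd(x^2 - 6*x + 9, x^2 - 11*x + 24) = x - 3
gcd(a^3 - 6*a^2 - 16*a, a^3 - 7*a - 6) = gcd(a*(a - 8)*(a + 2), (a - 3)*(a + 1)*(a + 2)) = a + 2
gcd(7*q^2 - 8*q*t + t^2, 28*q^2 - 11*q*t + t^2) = 7*q - t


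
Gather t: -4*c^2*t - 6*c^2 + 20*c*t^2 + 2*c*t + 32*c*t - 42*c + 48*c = -6*c^2 + 20*c*t^2 + 6*c + t*(-4*c^2 + 34*c)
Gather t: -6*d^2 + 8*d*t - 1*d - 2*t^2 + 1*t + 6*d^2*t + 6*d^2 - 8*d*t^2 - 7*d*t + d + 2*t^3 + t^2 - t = 2*t^3 + t^2*(-8*d - 1) + t*(6*d^2 + d)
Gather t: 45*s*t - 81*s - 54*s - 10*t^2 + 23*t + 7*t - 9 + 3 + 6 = -135*s - 10*t^2 + t*(45*s + 30)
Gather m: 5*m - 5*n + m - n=6*m - 6*n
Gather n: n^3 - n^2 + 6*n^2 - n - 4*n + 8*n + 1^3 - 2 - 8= n^3 + 5*n^2 + 3*n - 9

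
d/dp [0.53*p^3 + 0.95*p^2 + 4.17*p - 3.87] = 1.59*p^2 + 1.9*p + 4.17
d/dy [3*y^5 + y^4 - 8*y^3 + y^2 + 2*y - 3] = 15*y^4 + 4*y^3 - 24*y^2 + 2*y + 2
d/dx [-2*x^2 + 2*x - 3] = 2 - 4*x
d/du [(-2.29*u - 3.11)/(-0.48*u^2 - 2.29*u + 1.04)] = (1.0992*u^2 + 5.2441*u - (0.96*u + 2.29)*(2.29*u + 3.11) - 2.3816)/(0.48*u^2 + 2.29*u - 1.04)^2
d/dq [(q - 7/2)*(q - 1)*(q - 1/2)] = 3*q^2 - 10*q + 23/4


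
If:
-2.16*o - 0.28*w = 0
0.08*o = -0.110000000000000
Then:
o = -1.38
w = 10.61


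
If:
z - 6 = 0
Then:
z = 6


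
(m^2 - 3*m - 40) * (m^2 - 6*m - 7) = m^4 - 9*m^3 - 29*m^2 + 261*m + 280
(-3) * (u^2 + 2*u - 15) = -3*u^2 - 6*u + 45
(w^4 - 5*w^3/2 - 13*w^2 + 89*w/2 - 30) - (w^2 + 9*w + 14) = w^4 - 5*w^3/2 - 14*w^2 + 71*w/2 - 44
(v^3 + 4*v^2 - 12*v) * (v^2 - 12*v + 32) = v^5 - 8*v^4 - 28*v^3 + 272*v^2 - 384*v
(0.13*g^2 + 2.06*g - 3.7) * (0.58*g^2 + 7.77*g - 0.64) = 0.0754*g^4 + 2.2049*g^3 + 13.777*g^2 - 30.0674*g + 2.368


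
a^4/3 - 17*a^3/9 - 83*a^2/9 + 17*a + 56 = (a/3 + 1)*(a - 8)*(a - 3)*(a + 7/3)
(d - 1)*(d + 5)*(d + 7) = d^3 + 11*d^2 + 23*d - 35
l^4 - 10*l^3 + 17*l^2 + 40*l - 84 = (l - 7)*(l - 3)*(l - 2)*(l + 2)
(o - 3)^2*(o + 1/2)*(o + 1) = o^4 - 9*o^3/2 + o^2/2 + 21*o/2 + 9/2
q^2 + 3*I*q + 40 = (q - 5*I)*(q + 8*I)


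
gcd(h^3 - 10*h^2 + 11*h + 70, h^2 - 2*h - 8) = h + 2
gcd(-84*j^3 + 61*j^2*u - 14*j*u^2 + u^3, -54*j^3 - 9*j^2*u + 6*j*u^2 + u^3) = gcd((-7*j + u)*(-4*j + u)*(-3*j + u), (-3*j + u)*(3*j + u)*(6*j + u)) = -3*j + u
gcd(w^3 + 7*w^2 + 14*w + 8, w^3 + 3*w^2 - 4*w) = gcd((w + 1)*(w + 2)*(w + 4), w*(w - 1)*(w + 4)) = w + 4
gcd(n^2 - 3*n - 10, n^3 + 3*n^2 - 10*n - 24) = n + 2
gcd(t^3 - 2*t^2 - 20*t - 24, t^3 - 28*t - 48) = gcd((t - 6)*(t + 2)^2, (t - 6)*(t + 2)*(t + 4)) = t^2 - 4*t - 12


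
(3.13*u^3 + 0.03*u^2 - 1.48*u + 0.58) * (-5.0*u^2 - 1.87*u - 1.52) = -15.65*u^5 - 6.0031*u^4 + 2.5863*u^3 - 0.177999999999999*u^2 + 1.165*u - 0.8816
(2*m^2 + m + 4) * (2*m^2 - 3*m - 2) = 4*m^4 - 4*m^3 + m^2 - 14*m - 8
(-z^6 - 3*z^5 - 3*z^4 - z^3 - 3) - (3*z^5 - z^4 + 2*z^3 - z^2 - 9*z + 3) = -z^6 - 6*z^5 - 2*z^4 - 3*z^3 + z^2 + 9*z - 6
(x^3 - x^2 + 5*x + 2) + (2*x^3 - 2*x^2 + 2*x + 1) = 3*x^3 - 3*x^2 + 7*x + 3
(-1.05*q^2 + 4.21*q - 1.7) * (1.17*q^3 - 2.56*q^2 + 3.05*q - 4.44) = -1.2285*q^5 + 7.6137*q^4 - 15.9691*q^3 + 21.8545*q^2 - 23.8774*q + 7.548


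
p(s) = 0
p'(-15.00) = 0.00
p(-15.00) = 0.00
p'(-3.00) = 0.00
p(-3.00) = 0.00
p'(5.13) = 0.00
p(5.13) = 0.00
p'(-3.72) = 0.00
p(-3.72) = 0.00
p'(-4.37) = 0.00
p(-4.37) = 0.00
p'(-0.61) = 0.00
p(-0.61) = 0.00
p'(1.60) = 0.00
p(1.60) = 0.00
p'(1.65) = 0.00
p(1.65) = 0.00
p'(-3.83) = 0.00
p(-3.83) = 0.00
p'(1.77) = 0.00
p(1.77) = 0.00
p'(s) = 0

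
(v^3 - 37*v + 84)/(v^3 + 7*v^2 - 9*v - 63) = (v - 4)/(v + 3)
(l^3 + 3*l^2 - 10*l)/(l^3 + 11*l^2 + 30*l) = (l - 2)/(l + 6)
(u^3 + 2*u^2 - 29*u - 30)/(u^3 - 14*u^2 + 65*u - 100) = (u^2 + 7*u + 6)/(u^2 - 9*u + 20)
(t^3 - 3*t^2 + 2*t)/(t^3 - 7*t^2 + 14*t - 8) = t/(t - 4)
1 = 1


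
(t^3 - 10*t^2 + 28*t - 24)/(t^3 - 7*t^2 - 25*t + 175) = (t^3 - 10*t^2 + 28*t - 24)/(t^3 - 7*t^2 - 25*t + 175)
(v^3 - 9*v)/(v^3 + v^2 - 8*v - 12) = v*(v + 3)/(v^2 + 4*v + 4)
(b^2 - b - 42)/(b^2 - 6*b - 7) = (b + 6)/(b + 1)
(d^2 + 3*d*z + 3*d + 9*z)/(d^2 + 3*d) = (d + 3*z)/d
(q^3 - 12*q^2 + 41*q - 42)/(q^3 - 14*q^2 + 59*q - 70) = (q - 3)/(q - 5)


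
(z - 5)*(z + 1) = z^2 - 4*z - 5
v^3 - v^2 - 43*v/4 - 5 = (v - 4)*(v + 1/2)*(v + 5/2)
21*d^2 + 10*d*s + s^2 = (3*d + s)*(7*d + s)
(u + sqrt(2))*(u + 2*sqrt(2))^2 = u^3 + 5*sqrt(2)*u^2 + 16*u + 8*sqrt(2)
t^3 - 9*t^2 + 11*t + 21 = (t - 7)*(t - 3)*(t + 1)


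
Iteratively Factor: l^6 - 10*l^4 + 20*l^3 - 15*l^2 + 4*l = (l)*(l^5 - 10*l^3 + 20*l^2 - 15*l + 4) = l*(l - 1)*(l^4 + l^3 - 9*l^2 + 11*l - 4) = l*(l - 1)^2*(l^3 + 2*l^2 - 7*l + 4) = l*(l - 1)^2*(l + 4)*(l^2 - 2*l + 1) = l*(l - 1)^3*(l + 4)*(l - 1)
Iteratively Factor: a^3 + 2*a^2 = (a + 2)*(a^2) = a*(a + 2)*(a)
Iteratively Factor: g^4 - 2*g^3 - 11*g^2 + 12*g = (g + 3)*(g^3 - 5*g^2 + 4*g) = g*(g + 3)*(g^2 - 5*g + 4) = g*(g - 1)*(g + 3)*(g - 4)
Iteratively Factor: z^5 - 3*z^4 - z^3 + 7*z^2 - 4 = (z + 1)*(z^4 - 4*z^3 + 3*z^2 + 4*z - 4) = (z + 1)^2*(z^3 - 5*z^2 + 8*z - 4) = (z - 1)*(z + 1)^2*(z^2 - 4*z + 4) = (z - 2)*(z - 1)*(z + 1)^2*(z - 2)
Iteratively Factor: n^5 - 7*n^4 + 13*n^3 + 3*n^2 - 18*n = (n - 3)*(n^4 - 4*n^3 + n^2 + 6*n) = (n - 3)*(n + 1)*(n^3 - 5*n^2 + 6*n) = (n - 3)^2*(n + 1)*(n^2 - 2*n) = (n - 3)^2*(n - 2)*(n + 1)*(n)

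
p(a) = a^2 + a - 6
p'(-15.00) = -29.00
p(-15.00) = 204.00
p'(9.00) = 19.00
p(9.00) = 84.00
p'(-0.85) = -0.70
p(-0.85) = -6.13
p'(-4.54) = -8.08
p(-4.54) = 10.07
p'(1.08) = 3.16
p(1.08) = -3.75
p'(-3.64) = -6.28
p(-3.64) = 3.61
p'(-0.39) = 0.22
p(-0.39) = -6.24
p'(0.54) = 2.08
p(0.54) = -5.17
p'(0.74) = 2.48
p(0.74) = -4.71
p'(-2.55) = -4.10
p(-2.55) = -2.05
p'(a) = 2*a + 1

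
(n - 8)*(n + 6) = n^2 - 2*n - 48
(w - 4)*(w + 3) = w^2 - w - 12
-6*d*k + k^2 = k*(-6*d + k)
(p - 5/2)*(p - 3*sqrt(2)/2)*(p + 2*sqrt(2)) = p^3 - 5*p^2/2 + sqrt(2)*p^2/2 - 6*p - 5*sqrt(2)*p/4 + 15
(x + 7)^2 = x^2 + 14*x + 49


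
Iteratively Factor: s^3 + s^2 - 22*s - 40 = (s + 4)*(s^2 - 3*s - 10) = (s - 5)*(s + 4)*(s + 2)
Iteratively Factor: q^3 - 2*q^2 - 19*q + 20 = (q - 1)*(q^2 - q - 20) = (q - 5)*(q - 1)*(q + 4)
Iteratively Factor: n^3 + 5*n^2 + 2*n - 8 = (n + 2)*(n^2 + 3*n - 4) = (n + 2)*(n + 4)*(n - 1)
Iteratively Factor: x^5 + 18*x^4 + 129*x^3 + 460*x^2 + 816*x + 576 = (x + 3)*(x^4 + 15*x^3 + 84*x^2 + 208*x + 192) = (x + 3)*(x + 4)*(x^3 + 11*x^2 + 40*x + 48) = (x + 3)^2*(x + 4)*(x^2 + 8*x + 16) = (x + 3)^2*(x + 4)^2*(x + 4)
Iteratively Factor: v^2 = (v)*(v)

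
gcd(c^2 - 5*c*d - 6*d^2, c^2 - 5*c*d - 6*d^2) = c^2 - 5*c*d - 6*d^2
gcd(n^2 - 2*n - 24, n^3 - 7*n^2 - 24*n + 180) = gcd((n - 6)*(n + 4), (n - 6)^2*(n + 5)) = n - 6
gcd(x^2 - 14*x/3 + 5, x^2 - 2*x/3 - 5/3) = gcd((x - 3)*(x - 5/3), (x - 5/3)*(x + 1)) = x - 5/3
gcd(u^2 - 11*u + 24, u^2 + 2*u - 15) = u - 3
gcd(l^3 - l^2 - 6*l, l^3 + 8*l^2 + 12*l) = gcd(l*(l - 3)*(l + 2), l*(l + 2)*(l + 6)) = l^2 + 2*l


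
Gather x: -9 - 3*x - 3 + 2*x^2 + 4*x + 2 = 2*x^2 + x - 10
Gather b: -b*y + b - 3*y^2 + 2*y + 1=b*(1 - y) - 3*y^2 + 2*y + 1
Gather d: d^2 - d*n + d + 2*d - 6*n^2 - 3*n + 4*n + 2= d^2 + d*(3 - n) - 6*n^2 + n + 2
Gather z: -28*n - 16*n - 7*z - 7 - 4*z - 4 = -44*n - 11*z - 11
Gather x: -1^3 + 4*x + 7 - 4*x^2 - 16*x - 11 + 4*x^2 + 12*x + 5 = 0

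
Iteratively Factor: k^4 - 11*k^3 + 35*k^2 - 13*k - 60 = (k - 4)*(k^3 - 7*k^2 + 7*k + 15) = (k - 5)*(k - 4)*(k^2 - 2*k - 3) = (k - 5)*(k - 4)*(k - 3)*(k + 1)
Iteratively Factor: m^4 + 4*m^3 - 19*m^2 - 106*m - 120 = (m - 5)*(m^3 + 9*m^2 + 26*m + 24) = (m - 5)*(m + 4)*(m^2 + 5*m + 6) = (m - 5)*(m + 3)*(m + 4)*(m + 2)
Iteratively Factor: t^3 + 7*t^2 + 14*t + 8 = (t + 2)*(t^2 + 5*t + 4) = (t + 1)*(t + 2)*(t + 4)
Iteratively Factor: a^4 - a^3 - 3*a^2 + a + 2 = (a - 2)*(a^3 + a^2 - a - 1) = (a - 2)*(a - 1)*(a^2 + 2*a + 1) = (a - 2)*(a - 1)*(a + 1)*(a + 1)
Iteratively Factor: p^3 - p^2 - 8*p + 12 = (p + 3)*(p^2 - 4*p + 4) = (p - 2)*(p + 3)*(p - 2)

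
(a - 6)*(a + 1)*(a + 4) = a^3 - a^2 - 26*a - 24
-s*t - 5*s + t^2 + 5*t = (-s + t)*(t + 5)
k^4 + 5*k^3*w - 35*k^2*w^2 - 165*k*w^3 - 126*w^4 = (k - 6*w)*(k + w)*(k + 3*w)*(k + 7*w)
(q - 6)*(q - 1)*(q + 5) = q^3 - 2*q^2 - 29*q + 30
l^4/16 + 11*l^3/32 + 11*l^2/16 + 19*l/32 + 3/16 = (l/4 + 1/4)*(l/4 + 1/2)*(l + 1)*(l + 3/2)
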